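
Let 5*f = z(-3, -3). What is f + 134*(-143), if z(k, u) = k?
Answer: -95813/5 ≈ -19163.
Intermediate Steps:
f = -⅗ (f = (⅕)*(-3) = -⅗ ≈ -0.60000)
f + 134*(-143) = -⅗ + 134*(-143) = -⅗ - 19162 = -95813/5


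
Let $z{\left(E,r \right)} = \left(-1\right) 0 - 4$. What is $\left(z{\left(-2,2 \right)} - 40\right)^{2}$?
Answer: $1936$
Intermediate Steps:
$z{\left(E,r \right)} = -4$ ($z{\left(E,r \right)} = 0 - 4 = -4$)
$\left(z{\left(-2,2 \right)} - 40\right)^{2} = \left(-4 - 40\right)^{2} = \left(-44\right)^{2} = 1936$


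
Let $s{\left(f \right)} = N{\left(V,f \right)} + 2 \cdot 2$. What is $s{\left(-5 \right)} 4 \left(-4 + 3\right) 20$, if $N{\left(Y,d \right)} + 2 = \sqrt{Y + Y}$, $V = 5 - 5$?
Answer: $-160$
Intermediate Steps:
$V = 0$
$N{\left(Y,d \right)} = -2 + \sqrt{2} \sqrt{Y}$ ($N{\left(Y,d \right)} = -2 + \sqrt{Y + Y} = -2 + \sqrt{2 Y} = -2 + \sqrt{2} \sqrt{Y}$)
$s{\left(f \right)} = 2$ ($s{\left(f \right)} = \left(-2 + \sqrt{2} \sqrt{0}\right) + 2 \cdot 2 = \left(-2 + \sqrt{2} \cdot 0\right) + 4 = \left(-2 + 0\right) + 4 = -2 + 4 = 2$)
$s{\left(-5 \right)} 4 \left(-4 + 3\right) 20 = 2 \cdot 4 \left(-4 + 3\right) 20 = 8 \left(-1\right) 20 = \left(-8\right) 20 = -160$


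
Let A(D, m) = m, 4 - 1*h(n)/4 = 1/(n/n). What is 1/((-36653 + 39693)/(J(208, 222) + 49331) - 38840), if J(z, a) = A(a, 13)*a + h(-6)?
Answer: -52229/2028571320 ≈ -2.5747e-5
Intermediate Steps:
h(n) = 12 (h(n) = 16 - 4/(n/n) = 16 - 4/1 = 16 - 4*1 = 16 - 4 = 12)
J(z, a) = 12 + 13*a (J(z, a) = 13*a + 12 = 12 + 13*a)
1/((-36653 + 39693)/(J(208, 222) + 49331) - 38840) = 1/((-36653 + 39693)/((12 + 13*222) + 49331) - 38840) = 1/(3040/((12 + 2886) + 49331) - 38840) = 1/(3040/(2898 + 49331) - 38840) = 1/(3040/52229 - 38840) = 1/(-2028571320/52229) = -52229/2028571320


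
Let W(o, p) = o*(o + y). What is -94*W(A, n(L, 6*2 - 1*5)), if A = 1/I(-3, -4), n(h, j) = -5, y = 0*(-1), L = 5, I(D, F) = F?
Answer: -47/8 ≈ -5.8750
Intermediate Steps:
y = 0
A = -¼ (A = 1/(-4) = -¼ ≈ -0.25000)
W(o, p) = o² (W(o, p) = o*(o + 0) = o*o = o²)
-94*W(A, n(L, 6*2 - 1*5)) = -94*(-¼)² = -94*1/16 = -47/8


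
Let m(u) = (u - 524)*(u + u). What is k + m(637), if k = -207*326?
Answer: 76480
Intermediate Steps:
k = -67482
m(u) = 2*u*(-524 + u) (m(u) = (-524 + u)*(2*u) = 2*u*(-524 + u))
k + m(637) = -67482 + 2*637*(-524 + 637) = -67482 + 2*637*113 = -67482 + 143962 = 76480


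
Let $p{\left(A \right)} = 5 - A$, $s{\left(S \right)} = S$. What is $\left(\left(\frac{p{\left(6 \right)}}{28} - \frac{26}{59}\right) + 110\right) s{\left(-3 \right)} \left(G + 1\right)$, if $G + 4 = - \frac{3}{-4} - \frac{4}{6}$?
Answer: $\frac{904665}{944} \approx 958.33$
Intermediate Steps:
$G = - \frac{47}{12}$ ($G = -4 - \left(- \frac{3}{4} + \frac{2}{3}\right) = -4 - - \frac{1}{12} = -4 + \left(\frac{3}{4} - \frac{2}{3}\right) = -4 + \frac{1}{12} = - \frac{47}{12} \approx -3.9167$)
$\left(\left(\frac{p{\left(6 \right)}}{28} - \frac{26}{59}\right) + 110\right) s{\left(-3 \right)} \left(G + 1\right) = \left(\left(\frac{5 - 6}{28} - \frac{26}{59}\right) + 110\right) \left(- 3 \left(- \frac{47}{12} + 1\right)\right) = \left(\left(\left(5 - 6\right) \frac{1}{28} - \frac{26}{59}\right) + 110\right) \left(\left(-3\right) \left(- \frac{35}{12}\right)\right) = \left(\left(\left(-1\right) \frac{1}{28} - \frac{26}{59}\right) + 110\right) \frac{35}{4} = \left(\left(- \frac{1}{28} - \frac{26}{59}\right) + 110\right) \frac{35}{4} = \left(- \frac{787}{1652} + 110\right) \frac{35}{4} = \frac{180933}{1652} \cdot \frac{35}{4} = \frac{904665}{944}$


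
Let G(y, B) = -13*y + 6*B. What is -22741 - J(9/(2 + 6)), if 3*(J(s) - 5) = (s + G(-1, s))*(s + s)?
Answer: -728373/32 ≈ -22762.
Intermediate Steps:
J(s) = 5 + 2*s*(13 + 7*s)/3 (J(s) = 5 + ((s + (-13*(-1) + 6*s))*(s + s))/3 = 5 + ((s + (13 + 6*s))*(2*s))/3 = 5 + ((13 + 7*s)*(2*s))/3 = 5 + (2*s*(13 + 7*s))/3 = 5 + 2*s*(13 + 7*s)/3)
-22741 - J(9/(2 + 6)) = -22741 - (5 + 14*(9/(2 + 6))**2/3 + 26*(9/(2 + 6))/3) = -22741 - (5 + 14*(9/8)**2/3 + 26*(9/8)/3) = -22741 - (5 + 14*(9*(1/8))**2/3 + 26*(9*(1/8))/3) = -22741 - (5 + 14*(9/8)**2/3 + (26/3)*(9/8)) = -22741 - (5 + (14/3)*(81/64) + 39/4) = -22741 - (5 + 189/32 + 39/4) = -22741 - 1*661/32 = -22741 - 661/32 = -728373/32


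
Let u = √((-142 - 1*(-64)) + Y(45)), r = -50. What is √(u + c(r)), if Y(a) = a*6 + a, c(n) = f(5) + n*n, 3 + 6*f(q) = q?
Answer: √(22503 + 9*√237)/3 ≈ 50.157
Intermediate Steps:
f(q) = -½ + q/6
c(n) = ⅓ + n² (c(n) = (-½ + (⅙)*5) + n*n = (-½ + ⅚) + n² = ⅓ + n²)
Y(a) = 7*a (Y(a) = 6*a + a = 7*a)
u = √237 (u = √((-142 - 1*(-64)) + 7*45) = √((-142 + 64) + 315) = √(-78 + 315) = √237 ≈ 15.395)
√(u + c(r)) = √(√237 + (⅓ + (-50)²)) = √(√237 + (⅓ + 2500)) = √(√237 + 7501/3) = √(7501/3 + √237)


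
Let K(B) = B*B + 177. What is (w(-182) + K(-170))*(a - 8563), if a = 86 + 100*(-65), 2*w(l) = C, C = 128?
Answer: -436444757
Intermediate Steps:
w(l) = 64 (w(l) = (½)*128 = 64)
K(B) = 177 + B² (K(B) = B² + 177 = 177 + B²)
a = -6414 (a = 86 - 6500 = -6414)
(w(-182) + K(-170))*(a - 8563) = (64 + (177 + (-170)²))*(-6414 - 8563) = (64 + (177 + 28900))*(-14977) = (64 + 29077)*(-14977) = 29141*(-14977) = -436444757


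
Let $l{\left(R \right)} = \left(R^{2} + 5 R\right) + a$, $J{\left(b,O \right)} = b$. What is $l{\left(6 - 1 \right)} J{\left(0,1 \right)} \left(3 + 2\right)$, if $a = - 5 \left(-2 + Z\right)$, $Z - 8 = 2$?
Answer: $0$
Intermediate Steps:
$Z = 10$ ($Z = 8 + 2 = 10$)
$a = -40$ ($a = - 5 \left(-2 + 10\right) = \left(-5\right) 8 = -40$)
$l{\left(R \right)} = -40 + R^{2} + 5 R$ ($l{\left(R \right)} = \left(R^{2} + 5 R\right) - 40 = -40 + R^{2} + 5 R$)
$l{\left(6 - 1 \right)} J{\left(0,1 \right)} \left(3 + 2\right) = \left(-40 + \left(6 - 1\right)^{2} + 5 \left(6 - 1\right)\right) 0 \left(3 + 2\right) = \left(-40 + 5^{2} + 5 \cdot 5\right) 0 \cdot 5 = \left(-40 + 25 + 25\right) 0 \cdot 5 = 10 \cdot 0 \cdot 5 = 0 \cdot 5 = 0$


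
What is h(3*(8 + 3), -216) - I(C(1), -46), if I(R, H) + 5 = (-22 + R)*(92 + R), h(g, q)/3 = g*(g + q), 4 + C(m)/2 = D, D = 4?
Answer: -16088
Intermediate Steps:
C(m) = 0 (C(m) = -8 + 2*4 = -8 + 8 = 0)
h(g, q) = 3*g*(g + q) (h(g, q) = 3*(g*(g + q)) = 3*g*(g + q))
I(R, H) = -5 + (-22 + R)*(92 + R)
h(3*(8 + 3), -216) - I(C(1), -46) = 3*(3*(8 + 3))*(3*(8 + 3) - 216) - (-2029 + 0**2 + 70*0) = 3*(3*11)*(3*11 - 216) - (-2029 + 0 + 0) = 3*33*(33 - 216) - 1*(-2029) = 3*33*(-183) + 2029 = -18117 + 2029 = -16088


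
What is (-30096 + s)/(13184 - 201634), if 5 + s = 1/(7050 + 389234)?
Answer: 11928544683/74679719800 ≈ 0.15973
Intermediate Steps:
s = -1981419/396284 (s = -5 + 1/(7050 + 389234) = -5 + 1/396284 = -1981419/396284 ≈ -5.0000)
(-30096 + s)/(13184 - 201634) = (-30096 - 1981419/396284)/(13184 - 201634) = -11928544683/396284/(-188450) = -11928544683/396284*(-1/188450) = 11928544683/74679719800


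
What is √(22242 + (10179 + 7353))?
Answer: √39774 ≈ 199.43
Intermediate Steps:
√(22242 + (10179 + 7353)) = √(22242 + 17532) = √39774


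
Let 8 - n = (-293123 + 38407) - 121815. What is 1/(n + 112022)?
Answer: 1/488561 ≈ 2.0468e-6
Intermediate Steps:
n = 376539 (n = 8 - ((-293123 + 38407) - 121815) = 8 - (-254716 - 121815) = 8 - 1*(-376531) = 8 + 376531 = 376539)
1/(n + 112022) = 1/(376539 + 112022) = 1/488561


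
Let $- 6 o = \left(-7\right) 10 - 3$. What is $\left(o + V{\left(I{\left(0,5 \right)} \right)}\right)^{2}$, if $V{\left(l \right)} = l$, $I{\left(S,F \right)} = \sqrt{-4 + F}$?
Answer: $\frac{6241}{36} \approx 173.36$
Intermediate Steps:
$o = \frac{73}{6}$ ($o = - \frac{\left(-7\right) 10 - 3}{6} = - \frac{-70 - 3}{6} = \left(- \frac{1}{6}\right) \left(-73\right) = \frac{73}{6} \approx 12.167$)
$\left(o + V{\left(I{\left(0,5 \right)} \right)}\right)^{2} = \left(\frac{73}{6} + \sqrt{-4 + 5}\right)^{2} = \left(\frac{73}{6} + \sqrt{1}\right)^{2} = \left(\frac{73}{6} + 1\right)^{2} = \left(\frac{79}{6}\right)^{2} = \frac{6241}{36}$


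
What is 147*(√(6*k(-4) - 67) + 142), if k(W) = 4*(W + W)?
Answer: 20874 + 147*I*√259 ≈ 20874.0 + 2365.7*I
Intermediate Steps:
k(W) = 8*W (k(W) = 4*(2*W) = 8*W)
147*(√(6*k(-4) - 67) + 142) = 147*(√(6*(8*(-4)) - 67) + 142) = 147*(√(6*(-32) - 67) + 142) = 147*(√(-192 - 67) + 142) = 147*(√(-259) + 142) = 147*(I*√259 + 142) = 147*(142 + I*√259) = 20874 + 147*I*√259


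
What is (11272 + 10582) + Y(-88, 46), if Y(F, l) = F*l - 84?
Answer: 17722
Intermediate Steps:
Y(F, l) = -84 + F*l
(11272 + 10582) + Y(-88, 46) = (11272 + 10582) + (-84 - 88*46) = 21854 + (-84 - 4048) = 21854 - 4132 = 17722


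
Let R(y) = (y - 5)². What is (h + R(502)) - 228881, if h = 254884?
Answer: 273012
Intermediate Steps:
R(y) = (-5 + y)²
(h + R(502)) - 228881 = (254884 + (-5 + 502)²) - 228881 = (254884 + 497²) - 228881 = (254884 + 247009) - 228881 = 501893 - 228881 = 273012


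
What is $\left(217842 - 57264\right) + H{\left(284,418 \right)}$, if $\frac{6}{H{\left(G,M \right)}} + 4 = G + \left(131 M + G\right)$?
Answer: $\frac{4441748061}{27661} \approx 1.6058 \cdot 10^{5}$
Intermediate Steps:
$H{\left(G,M \right)} = \frac{6}{-4 + 2 G + 131 M}$ ($H{\left(G,M \right)} = \frac{6}{-4 + \left(G + \left(131 M + G\right)\right)} = \frac{6}{-4 + \left(G + \left(G + 131 M\right)\right)} = \frac{6}{-4 + \left(2 G + 131 M\right)} = \frac{6}{-4 + 2 G + 131 M}$)
$\left(217842 - 57264\right) + H{\left(284,418 \right)} = \left(217842 - 57264\right) + \frac{6}{-4 + 2 \cdot 284 + 131 \cdot 418} = 160578 + \frac{6}{-4 + 568 + 54758} = 160578 + \frac{6}{55322} = 160578 + 6 \cdot \frac{1}{55322} = 160578 + \frac{3}{27661} = \frac{4441748061}{27661}$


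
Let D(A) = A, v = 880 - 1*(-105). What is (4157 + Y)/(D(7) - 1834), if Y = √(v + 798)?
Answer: -4157/1827 - √1783/1827 ≈ -2.2984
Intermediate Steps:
v = 985 (v = 880 + 105 = 985)
Y = √1783 (Y = √(985 + 798) = √1783 ≈ 42.226)
(4157 + Y)/(D(7) - 1834) = (4157 + √1783)/(7 - 1834) = (4157 + √1783)/(-1827) = (4157 + √1783)*(-1/1827) = -4157/1827 - √1783/1827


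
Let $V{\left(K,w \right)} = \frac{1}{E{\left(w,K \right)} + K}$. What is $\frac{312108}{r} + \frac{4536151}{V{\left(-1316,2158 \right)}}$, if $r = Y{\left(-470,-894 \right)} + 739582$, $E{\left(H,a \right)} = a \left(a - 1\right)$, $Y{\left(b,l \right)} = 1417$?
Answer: $\frac{5821258745795681852}{740999} \approx 7.856 \cdot 10^{12}$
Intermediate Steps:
$E{\left(H,a \right)} = a \left(-1 + a\right)$
$V{\left(K,w \right)} = \frac{1}{K + K \left(-1 + K\right)}$ ($V{\left(K,w \right)} = \frac{1}{K \left(-1 + K\right) + K} = \frac{1}{K + K \left(-1 + K\right)}$)
$r = 740999$ ($r = 1417 + 739582 = 740999$)
$\frac{312108}{r} + \frac{4536151}{V{\left(-1316,2158 \right)}} = \frac{312108}{740999} + \frac{4536151}{\frac{1}{1731856}} = 312108 \cdot \frac{1}{740999} + 4536151 \frac{1}{\frac{1}{1731856}} = \frac{312108}{740999} + 4536151 \cdot 1731856 = \frac{312108}{740999} + 7855960326256 = \frac{5821258745795681852}{740999}$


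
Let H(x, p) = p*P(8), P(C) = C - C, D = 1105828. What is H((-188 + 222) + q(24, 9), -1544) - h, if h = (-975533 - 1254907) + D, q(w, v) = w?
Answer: 1124612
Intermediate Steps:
h = -1124612 (h = (-975533 - 1254907) + 1105828 = -2230440 + 1105828 = -1124612)
P(C) = 0
H(x, p) = 0 (H(x, p) = p*0 = 0)
H((-188 + 222) + q(24, 9), -1544) - h = 0 - 1*(-1124612) = 0 + 1124612 = 1124612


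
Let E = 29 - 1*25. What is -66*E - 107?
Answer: -371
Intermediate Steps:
E = 4 (E = 29 - 25 = 4)
-66*E - 107 = -66*4 - 107 = -264 - 107 = -371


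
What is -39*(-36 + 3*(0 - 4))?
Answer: 1872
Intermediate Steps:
-39*(-36 + 3*(0 - 4)) = -39*(-36 + 3*(-4)) = -39*(-36 - 12) = -39*(-48) = 1872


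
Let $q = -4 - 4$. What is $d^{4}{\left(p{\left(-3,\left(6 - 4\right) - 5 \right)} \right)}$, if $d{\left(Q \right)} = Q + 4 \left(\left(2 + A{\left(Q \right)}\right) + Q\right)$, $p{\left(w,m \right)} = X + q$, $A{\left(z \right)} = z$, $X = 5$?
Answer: $130321$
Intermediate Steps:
$q = -8$
$p{\left(w,m \right)} = -3$ ($p{\left(w,m \right)} = 5 - 8 = -3$)
$d{\left(Q \right)} = 8 + 9 Q$ ($d{\left(Q \right)} = Q + 4 \left(\left(2 + Q\right) + Q\right) = Q + 4 \left(2 + 2 Q\right) = Q + \left(8 + 8 Q\right) = 8 + 9 Q$)
$d^{4}{\left(p{\left(-3,\left(6 - 4\right) - 5 \right)} \right)} = \left(8 + 9 \left(-3\right)\right)^{4} = \left(8 - 27\right)^{4} = \left(-19\right)^{4} = 130321$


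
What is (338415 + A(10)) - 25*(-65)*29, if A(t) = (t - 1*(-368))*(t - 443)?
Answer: 221866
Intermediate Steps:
A(t) = (-443 + t)*(368 + t) (A(t) = (t + 368)*(-443 + t) = (368 + t)*(-443 + t) = (-443 + t)*(368 + t))
(338415 + A(10)) - 25*(-65)*29 = (338415 + (-163024 + 10² - 75*10)) - 25*(-65)*29 = (338415 + (-163024 + 100 - 750)) + 1625*29 = (338415 - 163674) + 47125 = 174741 + 47125 = 221866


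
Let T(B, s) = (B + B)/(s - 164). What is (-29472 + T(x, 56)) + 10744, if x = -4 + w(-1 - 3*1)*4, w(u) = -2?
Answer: -168550/9 ≈ -18728.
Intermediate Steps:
x = -12 (x = -4 - 2*4 = -4 - 8 = -12)
T(B, s) = 2*B/(-164 + s) (T(B, s) = (2*B)/(-164 + s) = 2*B/(-164 + s))
(-29472 + T(x, 56)) + 10744 = (-29472 + 2*(-12)/(-164 + 56)) + 10744 = (-29472 + 2*(-12)/(-108)) + 10744 = (-29472 + 2*(-12)*(-1/108)) + 10744 = (-29472 + 2/9) + 10744 = -265246/9 + 10744 = -168550/9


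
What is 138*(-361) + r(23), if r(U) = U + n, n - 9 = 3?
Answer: -49783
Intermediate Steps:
n = 12 (n = 9 + 3 = 12)
r(U) = 12 + U (r(U) = U + 12 = 12 + U)
138*(-361) + r(23) = 138*(-361) + (12 + 23) = -49818 + 35 = -49783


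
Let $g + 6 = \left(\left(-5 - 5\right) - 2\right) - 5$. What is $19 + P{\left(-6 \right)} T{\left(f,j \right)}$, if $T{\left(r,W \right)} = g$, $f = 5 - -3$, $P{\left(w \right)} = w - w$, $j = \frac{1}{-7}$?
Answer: $19$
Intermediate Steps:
$j = - \frac{1}{7} \approx -0.14286$
$P{\left(w \right)} = 0$
$f = 8$ ($f = 5 + 3 = 8$)
$g = -23$ ($g = -6 - 17 = -23$)
$T{\left(r,W \right)} = -23$
$19 + P{\left(-6 \right)} T{\left(f,j \right)} = 19 + 0 \left(-23\right) = 19 + 0 = 19$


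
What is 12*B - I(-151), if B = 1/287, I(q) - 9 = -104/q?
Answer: -418069/43337 ≈ -9.6469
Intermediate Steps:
I(q) = 9 - 104/q
B = 1/287 ≈ 0.0034843
12*B - I(-151) = 12*(1/287) - (9 - 104/(-151)) = 12/287 - (9 - 104*(-1/151)) = 12/287 - (9 + 104/151) = 12/287 - 1*1463/151 = 12/287 - 1463/151 = -418069/43337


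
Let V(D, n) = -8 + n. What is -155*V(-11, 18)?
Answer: -1550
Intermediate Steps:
-155*V(-11, 18) = -155*(-8 + 18) = -155*10 = -1550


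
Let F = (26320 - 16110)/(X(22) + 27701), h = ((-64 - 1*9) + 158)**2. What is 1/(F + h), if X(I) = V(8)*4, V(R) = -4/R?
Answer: 27699/200135485 ≈ 0.00013840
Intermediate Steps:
X(I) = -2 (X(I) = -4/8*4 = -4*1/8*4 = -1/2*4 = -2)
h = 7225 (h = ((-64 - 9) + 158)**2 = (-73 + 158)**2 = 85**2 = 7225)
F = 10210/27699 (F = (26320 - 16110)/(-2 + 27701) = 10210/27699 ≈ 0.36861)
1/(F + h) = 1/(10210/27699 + 7225) = 1/(200135485/27699) = 27699/200135485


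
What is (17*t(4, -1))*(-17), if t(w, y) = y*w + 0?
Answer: 1156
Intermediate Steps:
t(w, y) = w*y (t(w, y) = w*y + 0 = w*y)
(17*t(4, -1))*(-17) = (17*(4*(-1)))*(-17) = (17*(-4))*(-17) = -68*(-17) = 1156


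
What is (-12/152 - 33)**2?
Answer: 1580049/1444 ≈ 1094.2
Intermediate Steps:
(-12/152 - 33)**2 = (-12*1/152 - 33)**2 = (-3/38 - 33)**2 = (-1257/38)**2 = 1580049/1444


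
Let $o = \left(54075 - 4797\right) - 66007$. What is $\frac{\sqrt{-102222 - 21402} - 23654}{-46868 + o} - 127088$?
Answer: $- \frac{8082391882}{63597} - \frac{2 i \sqrt{3434}}{21199} \approx -1.2709 \cdot 10^{5} - 0.0055286 i$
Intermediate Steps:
$o = -16729$ ($o = 49278 - 66007 = -16729$)
$\frac{\sqrt{-102222 - 21402} - 23654}{-46868 + o} - 127088 = \frac{\sqrt{-102222 - 21402} - 23654}{-46868 - 16729} - 127088 = \frac{\sqrt{-123624} - 23654}{-63597} - 127088 = \left(6 i \sqrt{3434} - 23654\right) \left(- \frac{1}{63597}\right) - 127088 = \left(-23654 + 6 i \sqrt{3434}\right) \left(- \frac{1}{63597}\right) - 127088 = \left(\frac{23654}{63597} - \frac{2 i \sqrt{3434}}{21199}\right) - 127088 = - \frac{8082391882}{63597} - \frac{2 i \sqrt{3434}}{21199}$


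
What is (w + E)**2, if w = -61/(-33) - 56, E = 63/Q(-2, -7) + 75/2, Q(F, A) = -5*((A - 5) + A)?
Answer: 10049461009/39312900 ≈ 255.63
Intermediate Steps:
Q(F, A) = 25 - 10*A (Q(F, A) = -5*((-5 + A) + A) = -5*(-5 + 2*A) = 25 - 10*A)
E = 7251/190 (E = 63/(25 - 10*(-7)) + 75/2 = 63/(25 + 70) + 75*(1/2) = 63/95 + 75/2 = 7251/190 ≈ 38.163)
w = -1787/33 (w = -61*(-1/33) - 56 = 61/33 - 56 = -1787/33 ≈ -54.151)
(w + E)**2 = (-1787/33 + 7251/190)**2 = (-100247/6270)**2 = 10049461009/39312900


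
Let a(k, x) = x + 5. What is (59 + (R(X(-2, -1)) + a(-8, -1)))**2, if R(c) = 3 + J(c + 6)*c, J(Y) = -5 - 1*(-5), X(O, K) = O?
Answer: 4356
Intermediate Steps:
a(k, x) = 5 + x
J(Y) = 0 (J(Y) = -5 + 5 = 0)
R(c) = 3 (R(c) = 3 + 0*c = 3 + 0 = 3)
(59 + (R(X(-2, -1)) + a(-8, -1)))**2 = (59 + (3 + (5 - 1)))**2 = (59 + (3 + 4))**2 = (59 + 7)**2 = 66**2 = 4356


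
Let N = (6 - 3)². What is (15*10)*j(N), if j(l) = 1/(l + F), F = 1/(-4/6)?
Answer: 20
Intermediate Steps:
F = -3/2 (F = 1/(-4*⅙) = 1/(-⅔) = -3/2 ≈ -1.5000)
N = 9 (N = 3² = 9)
j(l) = 1/(-3/2 + l) (j(l) = 1/(l - 3/2) = 1/(-3/2 + l))
(15*10)*j(N) = (15*10)*(2/(-3 + 2*9)) = 150*(2/(-3 + 18)) = 150*(2/15) = 20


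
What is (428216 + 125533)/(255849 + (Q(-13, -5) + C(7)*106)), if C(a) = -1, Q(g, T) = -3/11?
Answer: 6091239/2813170 ≈ 2.1653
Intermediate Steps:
Q(g, T) = -3/11 (Q(g, T) = -3*1/11 = -3/11)
(428216 + 125533)/(255849 + (Q(-13, -5) + C(7)*106)) = (428216 + 125533)/(255849 + (-3/11 - 1*106)) = 553749/(255849 + (-3/11 - 106)) = 553749/(255849 - 1169/11) = 553749/(2813170/11) = 553749*(11/2813170) = 6091239/2813170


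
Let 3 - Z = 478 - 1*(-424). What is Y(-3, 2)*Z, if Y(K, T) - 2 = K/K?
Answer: -2697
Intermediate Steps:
Y(K, T) = 3 (Y(K, T) = 2 + K/K = 2 + 1 = 3)
Z = -899 (Z = 3 - (478 - 1*(-424)) = 3 - (478 + 424) = 3 - 1*902 = 3 - 902 = -899)
Y(-3, 2)*Z = 3*(-899) = -2697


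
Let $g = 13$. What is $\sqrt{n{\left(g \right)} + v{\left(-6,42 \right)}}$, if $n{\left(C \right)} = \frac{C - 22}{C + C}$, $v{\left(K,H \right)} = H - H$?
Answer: $\frac{3 i \sqrt{26}}{26} \approx 0.58835 i$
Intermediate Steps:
$v{\left(K,H \right)} = 0$
$n{\left(C \right)} = \frac{-22 + C}{2 C}$
$\sqrt{n{\left(g \right)} + v{\left(-6,42 \right)}} = \sqrt{\frac{-22 + 13}{2 \cdot 13} + 0} = \sqrt{\frac{1}{2} \cdot \frac{1}{13} \left(-9\right) + 0} = \sqrt{- \frac{9}{26} + 0} = \sqrt{- \frac{9}{26}} = \frac{3 i \sqrt{26}}{26}$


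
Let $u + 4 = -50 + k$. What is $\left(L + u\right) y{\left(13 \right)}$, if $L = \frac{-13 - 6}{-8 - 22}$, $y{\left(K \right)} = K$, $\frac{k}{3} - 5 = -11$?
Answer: $- \frac{27833}{30} \approx -927.77$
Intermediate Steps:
$k = -18$ ($k = 15 + 3 \left(-11\right) = 15 - 33 = -18$)
$L = \frac{19}{30}$ ($L = - \frac{19}{-30} = \left(-19\right) \left(- \frac{1}{30}\right) = \frac{19}{30} \approx 0.63333$)
$u = -72$ ($u = -4 - 68 = -72$)
$\left(L + u\right) y{\left(13 \right)} = \left(\frac{19}{30} - 72\right) 13 = \left(- \frac{2141}{30}\right) 13 = - \frac{27833}{30}$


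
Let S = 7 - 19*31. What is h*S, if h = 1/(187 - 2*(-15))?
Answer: -582/217 ≈ -2.6820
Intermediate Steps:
S = -582 (S = 7 - 589 = -582)
h = 1/217 (h = 1/(187 + 30) = 1/217 ≈ 0.0046083)
h*S = (1/217)*(-582) = -582/217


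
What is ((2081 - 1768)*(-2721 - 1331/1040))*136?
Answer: -15064660891/130 ≈ -1.1588e+8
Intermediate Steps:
((2081 - 1768)*(-2721 - 1331/1040))*136 = (313*(-2721 - 1331*1/1040))*136 = (313*(-2721 - 1331/1040))*136 = (313*(-2831171/1040))*136 = -886156523/1040*136 = -15064660891/130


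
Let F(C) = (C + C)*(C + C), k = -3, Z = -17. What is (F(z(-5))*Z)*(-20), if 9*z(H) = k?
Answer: 1360/9 ≈ 151.11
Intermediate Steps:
z(H) = -⅓ (z(H) = (⅑)*(-3) = -⅓)
F(C) = 4*C² (F(C) = (2*C)*(2*C) = 4*C²)
(F(z(-5))*Z)*(-20) = ((4*(-⅓)²)*(-17))*(-20) = ((4*(⅑))*(-17))*(-20) = ((4/9)*(-17))*(-20) = -68/9*(-20) = 1360/9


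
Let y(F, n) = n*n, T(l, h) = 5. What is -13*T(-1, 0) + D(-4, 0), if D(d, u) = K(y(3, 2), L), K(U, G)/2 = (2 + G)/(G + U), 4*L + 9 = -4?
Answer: -205/3 ≈ -68.333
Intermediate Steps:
y(F, n) = n²
L = -13/4 (L = -9/4 + (¼)*(-4) = -9/4 - 1 = -13/4 ≈ -3.2500)
K(U, G) = 2*(2 + G)/(G + U) (K(U, G) = 2*((2 + G)/(G + U)) = 2*(2 + G)/(G + U))
D(d, u) = -10/3 (D(d, u) = 2*(2 - 13/4)/(-13/4 + 2²) = 2*(-5/4)/(-13/4 + 4) = 2*(-5/4)/(¾) = 2*(4/3)*(-5/4) = -10/3)
-13*T(-1, 0) + D(-4, 0) = -13*5 - 10/3 = -65 - 10/3 = -205/3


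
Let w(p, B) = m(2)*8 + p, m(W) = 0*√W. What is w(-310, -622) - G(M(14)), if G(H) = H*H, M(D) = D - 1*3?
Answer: -431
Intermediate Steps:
m(W) = 0
w(p, B) = p (w(p, B) = 0*8 + p = 0 + p = p)
M(D) = -3 + D (M(D) = D - 3 = -3 + D)
G(H) = H²
w(-310, -622) - G(M(14)) = -310 - (-3 + 14)² = -310 - 1*11² = -310 - 1*121 = -310 - 121 = -431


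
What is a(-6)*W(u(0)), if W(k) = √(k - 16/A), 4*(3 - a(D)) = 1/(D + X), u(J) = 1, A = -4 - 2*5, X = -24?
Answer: 361*√105/840 ≈ 4.4037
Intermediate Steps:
A = -14 (A = -4 - 10 = -14)
a(D) = 3 - 1/(4*(-24 + D)) (a(D) = 3 - 1/(4*(D - 24)) = 3 - 1/(4*(-24 + D)))
W(k) = √(8/7 + k) (W(k) = √(k - 16/(-14)) = √(k - 16*(-1/14)) = √(k + 8/7) = √(8/7 + k))
a(-6)*W(u(0)) = ((-289 + 12*(-6))/(4*(-24 - 6)))*(√(56 + 49*1)/7) = ((¼)*(-289 - 72)/(-30))*(√(56 + 49)/7) = ((¼)*(-1/30)*(-361))*(√105/7) = 361*(√105/7)/120 = 361*√105/840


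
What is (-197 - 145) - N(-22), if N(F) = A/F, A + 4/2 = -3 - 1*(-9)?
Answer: -3760/11 ≈ -341.82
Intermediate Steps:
A = 4 (A = -2 + (-3 - 1*(-9)) = -2 + (-3 + 9) = -2 + 6 = 4)
N(F) = 4/F
(-197 - 145) - N(-22) = (-197 - 145) - 4/(-22) = -342 - 4*(-1)/22 = -342 - 1*(-2/11) = -342 + 2/11 = -3760/11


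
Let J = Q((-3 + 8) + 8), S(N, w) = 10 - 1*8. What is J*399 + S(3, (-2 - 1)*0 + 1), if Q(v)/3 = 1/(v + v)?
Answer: 1249/26 ≈ 48.038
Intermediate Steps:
S(N, w) = 2 (S(N, w) = 10 - 8 = 2)
Q(v) = 3/(2*v) (Q(v) = 3/(v + v) = 3/((2*v)) = 3*(1/(2*v)) = 3/(2*v))
J = 3/26 (J = 3/(2*((-3 + 8) + 8)) = 3/(2*(5 + 8)) = (3/2)/13 = (3/2)*(1/13) = 3/26 ≈ 0.11538)
J*399 + S(3, (-2 - 1)*0 + 1) = (3/26)*399 + 2 = 1197/26 + 2 = 1249/26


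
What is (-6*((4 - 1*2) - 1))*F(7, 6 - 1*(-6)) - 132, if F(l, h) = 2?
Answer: -144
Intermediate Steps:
(-6*((4 - 1*2) - 1))*F(7, 6 - 1*(-6)) - 132 = -6*((4 - 1*2) - 1)*2 - 132 = -6*((4 - 2) - 1)*2 - 132 = -6*(2 - 1)*2 - 132 = -6*1*2 - 132 = -6*2 - 132 = -12 - 132 = -144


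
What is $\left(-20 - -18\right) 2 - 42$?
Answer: $-46$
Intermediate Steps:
$\left(-20 - -18\right) 2 - 42 = \left(-20 + 18\right) 2 - 42 = \left(-2\right) 2 - 42 = -4 - 42 = -46$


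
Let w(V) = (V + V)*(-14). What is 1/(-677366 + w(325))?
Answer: -1/686466 ≈ -1.4567e-6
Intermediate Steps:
w(V) = -28*V (w(V) = (2*V)*(-14) = -28*V)
1/(-677366 + w(325)) = 1/(-677366 - 28*325) = 1/(-677366 - 9100) = 1/(-686466) = -1/686466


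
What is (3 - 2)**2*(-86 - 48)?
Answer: -134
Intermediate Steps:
(3 - 2)**2*(-86 - 48) = 1**2*(-134) = 1*(-134) = -134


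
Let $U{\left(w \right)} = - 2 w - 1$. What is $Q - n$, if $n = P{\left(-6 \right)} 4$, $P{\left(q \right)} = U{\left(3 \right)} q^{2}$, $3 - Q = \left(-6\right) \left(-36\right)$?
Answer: $795$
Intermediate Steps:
$Q = -213$ ($Q = 3 - \left(-6\right) \left(-36\right) = 3 - 216 = -213$)
$U{\left(w \right)} = -1 - 2 w$
$P{\left(q \right)} = - 7 q^{2}$ ($P{\left(q \right)} = \left(-1 - 6\right) q^{2} = - 7 q^{2}$)
$n = -1008$ ($n = - 7 \left(-6\right)^{2} \cdot 4 = \left(-7\right) 36 \cdot 4 = \left(-252\right) 4 = -1008$)
$Q - n = -213 - -1008 = -213 + 1008 = 795$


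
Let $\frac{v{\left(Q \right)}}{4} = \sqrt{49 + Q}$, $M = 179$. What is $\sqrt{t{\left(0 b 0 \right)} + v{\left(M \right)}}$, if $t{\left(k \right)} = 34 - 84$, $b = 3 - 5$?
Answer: $\sqrt{-50 + 8 \sqrt{57}} \approx 3.2247$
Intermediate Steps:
$b = -2$ ($b = 3 - 5 = -2$)
$v{\left(Q \right)} = 4 \sqrt{49 + Q}$
$t{\left(k \right)} = -50$ ($t{\left(k \right)} = 34 - 84 = -50$)
$\sqrt{t{\left(0 b 0 \right)} + v{\left(M \right)}} = \sqrt{-50 + 4 \sqrt{49 + 179}} = \sqrt{-50 + 4 \sqrt{228}} = \sqrt{-50 + 4 \cdot 2 \sqrt{57}} = \sqrt{-50 + 8 \sqrt{57}}$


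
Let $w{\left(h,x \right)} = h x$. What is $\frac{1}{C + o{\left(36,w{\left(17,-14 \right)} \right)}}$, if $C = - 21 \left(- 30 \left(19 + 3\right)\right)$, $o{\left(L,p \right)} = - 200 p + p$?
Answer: $\frac{1}{61222} \approx 1.6334 \cdot 10^{-5}$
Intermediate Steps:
$o{\left(L,p \right)} = - 199 p$
$C = 13860$ ($C = - 21 \left(\left(-30\right) 22\right) = \left(-21\right) \left(-660\right) = 13860$)
$\frac{1}{C + o{\left(36,w{\left(17,-14 \right)} \right)}} = \frac{1}{13860 - 199 \cdot 17 \left(-14\right)} = \frac{1}{13860 - -47362} = \frac{1}{13860 + 47362} = \frac{1}{61222}$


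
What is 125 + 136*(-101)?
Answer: -13611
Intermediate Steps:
125 + 136*(-101) = 125 - 13736 = -13611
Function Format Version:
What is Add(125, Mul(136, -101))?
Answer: -13611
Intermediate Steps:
Add(125, Mul(136, -101)) = Add(125, -13736) = -13611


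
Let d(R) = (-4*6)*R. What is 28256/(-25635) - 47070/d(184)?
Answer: 180310159/18867360 ≈ 9.5567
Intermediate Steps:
d(R) = -24*R
28256/(-25635) - 47070/d(184) = 28256/(-25635) - 47070/((-24*184)) = 28256*(-1/25635) - 47070/(-4416) = -28256/25635 - 47070*(-1/4416) = -28256/25635 + 7845/736 = 180310159/18867360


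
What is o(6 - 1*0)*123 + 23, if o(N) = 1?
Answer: 146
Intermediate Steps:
o(6 - 1*0)*123 + 23 = 1*123 + 23 = 123 + 23 = 146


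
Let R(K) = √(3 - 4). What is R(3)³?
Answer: -I ≈ -1.0*I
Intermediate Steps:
R(K) = I (R(K) = √(-1) = I)
R(3)³ = I³ = -I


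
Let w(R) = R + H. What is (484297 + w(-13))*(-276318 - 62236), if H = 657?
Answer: -164178715314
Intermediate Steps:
w(R) = 657 + R (w(R) = R + 657 = 657 + R)
(484297 + w(-13))*(-276318 - 62236) = (484297 + (657 - 13))*(-276318 - 62236) = (484297 + 644)*(-338554) = 484941*(-338554) = -164178715314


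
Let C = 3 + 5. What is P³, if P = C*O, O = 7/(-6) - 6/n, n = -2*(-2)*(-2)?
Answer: -1000/27 ≈ -37.037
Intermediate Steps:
n = -8 (n = 4*(-2) = -8)
C = 8
O = -5/12 (O = 7/(-6) - 6/(-8) = 7*(-⅙) - 6*(-⅛) = -7/6 + ¾ = -5/12 ≈ -0.41667)
P = -10/3 (P = 8*(-5/12) = -10/3 ≈ -3.3333)
P³ = (-10/3)³ = -1000/27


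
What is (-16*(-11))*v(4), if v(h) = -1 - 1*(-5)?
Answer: 704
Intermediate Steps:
v(h) = 4 (v(h) = -1 + 5 = 4)
(-16*(-11))*v(4) = -16*(-11)*4 = 176*4 = 704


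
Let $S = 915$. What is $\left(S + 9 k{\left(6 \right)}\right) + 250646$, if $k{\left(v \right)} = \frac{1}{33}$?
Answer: $\frac{2767174}{11} \approx 2.5156 \cdot 10^{5}$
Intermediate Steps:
$k{\left(v \right)} = \frac{1}{33}$
$\left(S + 9 k{\left(6 \right)}\right) + 250646 = \left(915 + 9 \cdot \frac{1}{33}\right) + 250646 = \left(915 + \frac{3}{11}\right) + 250646 = \frac{10068}{11} + 250646 = \frac{2767174}{11}$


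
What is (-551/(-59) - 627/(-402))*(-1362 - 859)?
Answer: -191372465/7906 ≈ -24206.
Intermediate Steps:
(-551/(-59) - 627/(-402))*(-1362 - 859) = (-551*(-1/59) - 627*(-1/402))*(-2221) = (551/59 + 209/134)*(-2221) = (86165/7906)*(-2221) = -191372465/7906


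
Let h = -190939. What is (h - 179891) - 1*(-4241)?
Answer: -366589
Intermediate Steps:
(h - 179891) - 1*(-4241) = (-190939 - 179891) - 1*(-4241) = -370830 + 4241 = -366589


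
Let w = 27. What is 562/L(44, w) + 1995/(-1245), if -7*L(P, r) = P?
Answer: -166187/1826 ≈ -91.011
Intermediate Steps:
L(P, r) = -P/7
562/L(44, w) + 1995/(-1245) = 562/((-1/7*44)) + 1995/(-1245) = 562/(-44/7) + 1995*(-1/1245) = 562*(-7/44) - 133/83 = -1967/22 - 133/83 = -166187/1826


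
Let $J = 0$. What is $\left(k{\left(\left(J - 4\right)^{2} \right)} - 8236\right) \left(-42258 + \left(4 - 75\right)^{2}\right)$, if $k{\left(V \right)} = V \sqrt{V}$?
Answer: $304137324$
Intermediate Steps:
$k{\left(V \right)} = V^{\frac{3}{2}}$
$\left(k{\left(\left(J - 4\right)^{2} \right)} - 8236\right) \left(-42258 + \left(4 - 75\right)^{2}\right) = \left(\left(\left(0 - 4\right)^{2}\right)^{\frac{3}{2}} - 8236\right) \left(-42258 + \left(4 - 75\right)^{2}\right) = \left(\left(\left(-4\right)^{2}\right)^{\frac{3}{2}} - 8236\right) \left(-42258 + \left(-71\right)^{2}\right) = \left(16^{\frac{3}{2}} - 8236\right) \left(-42258 + 5041\right) = \left(64 - 8236\right) \left(-37217\right) = \left(-8172\right) \left(-37217\right) = 304137324$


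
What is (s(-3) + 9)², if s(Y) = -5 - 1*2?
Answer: 4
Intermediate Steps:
s(Y) = -7 (s(Y) = -5 - 2 = -7)
(s(-3) + 9)² = (-7 + 9)² = 2² = 4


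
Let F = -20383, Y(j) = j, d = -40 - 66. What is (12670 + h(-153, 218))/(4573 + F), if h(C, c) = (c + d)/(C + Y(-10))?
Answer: -344183/429505 ≈ -0.80135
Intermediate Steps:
d = -106
h(C, c) = (-106 + c)/(-10 + C) (h(C, c) = (c - 106)/(C - 10) = (-106 + c)/(-10 + C))
(12670 + h(-153, 218))/(4573 + F) = (12670 + (-106 + 218)/(-10 - 153))/(4573 - 20383) = (12670 + 112/(-163))/(-15810) = (12670 - 1/163*112)*(-1/15810) = (12670 - 112/163)*(-1/15810) = (2065098/163)*(-1/15810) = -344183/429505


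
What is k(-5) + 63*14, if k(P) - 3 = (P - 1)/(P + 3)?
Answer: 888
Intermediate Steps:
k(P) = 3 + (-1 + P)/(3 + P) (k(P) = 3 + (P - 1)/(P + 3) = 3 + (-1 + P)/(3 + P))
k(-5) + 63*14 = 4*(2 - 5)/(3 - 5) + 63*14 = 4*(-3)/(-2) + 882 = 4*(-1/2)*(-3) + 882 = 6 + 882 = 888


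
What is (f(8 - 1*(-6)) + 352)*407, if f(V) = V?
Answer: 148962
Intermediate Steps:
(f(8 - 1*(-6)) + 352)*407 = ((8 - 1*(-6)) + 352)*407 = ((8 + 6) + 352)*407 = (14 + 352)*407 = 366*407 = 148962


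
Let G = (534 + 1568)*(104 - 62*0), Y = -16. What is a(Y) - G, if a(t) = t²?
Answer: -218352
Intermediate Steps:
G = 218608 (G = 2102*(104 + 0) = 2102*104 = 218608)
a(Y) - G = (-16)² - 1*218608 = 256 - 218608 = -218352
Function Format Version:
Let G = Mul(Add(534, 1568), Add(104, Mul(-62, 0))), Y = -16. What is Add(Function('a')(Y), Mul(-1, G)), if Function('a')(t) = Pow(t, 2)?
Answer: -218352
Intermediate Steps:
G = 218608 (G = Mul(2102, Add(104, 0)) = Mul(2102, 104) = 218608)
Add(Function('a')(Y), Mul(-1, G)) = Add(Pow(-16, 2), Mul(-1, 218608)) = Add(256, -218608) = -218352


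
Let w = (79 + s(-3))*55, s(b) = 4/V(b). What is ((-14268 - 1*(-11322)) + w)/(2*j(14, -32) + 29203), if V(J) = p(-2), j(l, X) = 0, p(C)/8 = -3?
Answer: 8339/175218 ≈ 0.047592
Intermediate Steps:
p(C) = -24 (p(C) = 8*(-3) = -24)
V(J) = -24
s(b) = -⅙ (s(b) = 4/(-24) = 4*(-1/24) = -⅙)
w = 26015/6 (w = (79 - ⅙)*55 = (473/6)*55 = 26015/6 ≈ 4335.8)
((-14268 - 1*(-11322)) + w)/(2*j(14, -32) + 29203) = ((-14268 - 1*(-11322)) + 26015/6)/(2*0 + 29203) = ((-14268 + 11322) + 26015/6)/(0 + 29203) = (-2946 + 26015/6)/29203 = (8339/6)*(1/29203) = 8339/175218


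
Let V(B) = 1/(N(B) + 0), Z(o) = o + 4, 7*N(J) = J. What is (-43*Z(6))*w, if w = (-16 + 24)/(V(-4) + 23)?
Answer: -2752/17 ≈ -161.88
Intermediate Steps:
N(J) = J/7
Z(o) = 4 + o
V(B) = 7/B (V(B) = 1/(B/7 + 0) = 1/(B/7) = 7/B)
w = 32/85 (w = (-16 + 24)/(7/(-4) + 23) = 8/(7*(-¼) + 23) = 8/(-7/4 + 23) = 8/(85/4) = 8*(4/85) = 32/85 ≈ 0.37647)
(-43*Z(6))*w = -43*(4 + 6)*(32/85) = -43*10*(32/85) = -430*32/85 = -2752/17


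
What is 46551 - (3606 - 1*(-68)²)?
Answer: 47569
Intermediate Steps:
46551 - (3606 - 1*(-68)²) = 46551 - (3606 - 1*4624) = 46551 - (3606 - 4624) = 46551 - 1*(-1018) = 46551 + 1018 = 47569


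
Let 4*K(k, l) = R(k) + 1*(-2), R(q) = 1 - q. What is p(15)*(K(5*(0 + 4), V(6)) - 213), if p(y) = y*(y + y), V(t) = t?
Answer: -196425/2 ≈ -98213.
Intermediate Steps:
K(k, l) = -¼ - k/4 (K(k, l) = ((1 - k) + 1*(-2))/4 = ((1 - k) - 2)/4 = (-1 - k)/4 = -¼ - k/4)
p(y) = 2*y² (p(y) = y*(2*y) = 2*y²)
p(15)*(K(5*(0 + 4), V(6)) - 213) = (2*15²)*((-¼ - 5*(0 + 4)/4) - 213) = (2*225)*((-¼ - 5*4/4) - 213) = 450*((-¼ - ¼*20) - 213) = 450*((-¼ - 5) - 213) = 450*(-21/4 - 213) = 450*(-873/4) = -196425/2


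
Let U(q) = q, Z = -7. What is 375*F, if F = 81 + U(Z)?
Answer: 27750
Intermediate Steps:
F = 74 (F = 81 - 7 = 74)
375*F = 375*74 = 27750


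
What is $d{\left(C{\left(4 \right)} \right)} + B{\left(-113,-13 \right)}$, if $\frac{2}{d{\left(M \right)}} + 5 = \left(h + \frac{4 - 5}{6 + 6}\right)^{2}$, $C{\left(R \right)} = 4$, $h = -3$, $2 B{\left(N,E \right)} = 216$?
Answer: $\frac{70380}{649} \approx 108.44$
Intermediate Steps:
$B{\left(N,E \right)} = 108$ ($B{\left(N,E \right)} = \frac{1}{2} \cdot 216 = 108$)
$d{\left(M \right)} = \frac{288}{649}$ ($d{\left(M \right)} = \frac{2}{-5 + \left(-3 + \frac{4 - 5}{6 + 6}\right)^{2}} = \frac{2}{-5 + \left(-3 - \frac{1}{12}\right)^{2}} = \frac{2}{-5 + \left(- \frac{37}{12}\right)^{2}} = \frac{2}{-5 + \frac{1369}{144}} = \frac{2}{\frac{649}{144}} = 2 \cdot \frac{144}{649} = \frac{288}{649}$)
$d{\left(C{\left(4 \right)} \right)} + B{\left(-113,-13 \right)} = \frac{288}{649} + 108 = \frac{70380}{649}$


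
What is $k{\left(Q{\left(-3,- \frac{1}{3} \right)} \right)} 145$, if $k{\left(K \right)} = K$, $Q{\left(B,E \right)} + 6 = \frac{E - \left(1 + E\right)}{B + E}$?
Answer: $- \frac{1653}{2} \approx -826.5$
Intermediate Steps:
$Q{\left(B,E \right)} = -6 - \frac{1}{B + E}$ ($Q{\left(B,E \right)} = -6 + \frac{E - \left(1 + E\right)}{B + E} = -6 - \frac{1}{B + E}$)
$k{\left(Q{\left(-3,- \frac{1}{3} \right)} \right)} 145 = \frac{-1 - -18 - 6 \left(- \frac{1}{3}\right)}{-3 - \frac{1}{3}} \cdot 145 = \frac{-1 + 18 - 6 \left(\left(-1\right) \frac{1}{3}\right)}{-3 - \frac{1}{3}} \cdot 145 = \frac{-1 + 18 - -2}{-3 - \frac{1}{3}} \cdot 145 = \frac{-1 + 18 + 2}{- \frac{10}{3}} \cdot 145 = \left(- \frac{3}{10}\right) 19 \cdot 145 = \left(- \frac{57}{10}\right) 145 = - \frac{1653}{2}$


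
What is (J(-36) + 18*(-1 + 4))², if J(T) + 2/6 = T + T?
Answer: 3025/9 ≈ 336.11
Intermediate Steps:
J(T) = -⅓ + 2*T (J(T) = -⅓ + (T + T) = -⅓ + 2*T)
(J(-36) + 18*(-1 + 4))² = ((-⅓ + 2*(-36)) + 18*(-1 + 4))² = ((-⅓ - 72) + 18*3)² = (-217/3 + 54)² = (-55/3)² = 3025/9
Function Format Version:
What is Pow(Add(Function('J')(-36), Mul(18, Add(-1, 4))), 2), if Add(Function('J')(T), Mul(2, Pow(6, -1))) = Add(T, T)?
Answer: Rational(3025, 9) ≈ 336.11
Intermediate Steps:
Function('J')(T) = Add(Rational(-1, 3), Mul(2, T)) (Function('J')(T) = Add(Rational(-1, 3), Add(T, T)) = Add(Rational(-1, 3), Mul(2, T)))
Pow(Add(Function('J')(-36), Mul(18, Add(-1, 4))), 2) = Pow(Add(Add(Rational(-1, 3), Mul(2, -36)), Mul(18, Add(-1, 4))), 2) = Pow(Add(Add(Rational(-1, 3), -72), Mul(18, 3)), 2) = Pow(Add(Rational(-217, 3), 54), 2) = Pow(Rational(-55, 3), 2) = Rational(3025, 9)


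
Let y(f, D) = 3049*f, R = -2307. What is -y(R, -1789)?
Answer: 7034043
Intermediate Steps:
-y(R, -1789) = -3049*(-2307) = -1*(-7034043) = 7034043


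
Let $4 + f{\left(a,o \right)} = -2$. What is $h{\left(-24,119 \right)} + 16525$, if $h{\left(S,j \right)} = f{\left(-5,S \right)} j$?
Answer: $15811$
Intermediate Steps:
$f{\left(a,o \right)} = -6$ ($f{\left(a,o \right)} = -4 - 2 = -6$)
$h{\left(S,j \right)} = - 6 j$
$h{\left(-24,119 \right)} + 16525 = \left(-6\right) 119 + 16525 = -714 + 16525 = 15811$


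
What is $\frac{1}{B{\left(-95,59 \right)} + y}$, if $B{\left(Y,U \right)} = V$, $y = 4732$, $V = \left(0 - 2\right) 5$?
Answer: $\frac{1}{4722} \approx 0.00021177$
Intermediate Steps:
$V = -10$ ($V = \left(-2\right) 5 = -10$)
$B{\left(Y,U \right)} = -10$
$\frac{1}{B{\left(-95,59 \right)} + y} = \frac{1}{-10 + 4732} = \frac{1}{4722}$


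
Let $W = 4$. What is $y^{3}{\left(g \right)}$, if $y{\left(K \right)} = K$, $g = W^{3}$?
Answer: $262144$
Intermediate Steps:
$g = 64$ ($g = 4^{3} = 64$)
$y^{3}{\left(g \right)} = 64^{3} = 262144$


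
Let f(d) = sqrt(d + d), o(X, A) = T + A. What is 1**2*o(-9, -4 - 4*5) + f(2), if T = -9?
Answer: -31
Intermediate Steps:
o(X, A) = -9 + A
f(d) = sqrt(2)*sqrt(d) (f(d) = sqrt(2*d) = sqrt(2)*sqrt(d))
1**2*o(-9, -4 - 4*5) + f(2) = 1**2*(-9 + (-4 - 4*5)) + sqrt(2)*sqrt(2) = 1*(-9 + (-4 - 20)) + 2 = 1*(-9 - 24) + 2 = 1*(-33) + 2 = -33 + 2 = -31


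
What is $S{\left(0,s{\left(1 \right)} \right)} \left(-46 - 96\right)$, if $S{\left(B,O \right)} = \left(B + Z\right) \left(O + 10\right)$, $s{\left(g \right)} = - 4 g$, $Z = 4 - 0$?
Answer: $-3408$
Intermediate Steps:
$Z = 4$ ($Z = 4 + 0 = 4$)
$S{\left(B,O \right)} = \left(4 + B\right) \left(10 + O\right)$ ($S{\left(B,O \right)} = \left(B + 4\right) \left(O + 10\right) = \left(4 + B\right) \left(10 + O\right)$)
$S{\left(0,s{\left(1 \right)} \right)} \left(-46 - 96\right) = \left(40 + 4 \left(\left(-4\right) 1\right) + 10 \cdot 0 + 0 \left(\left(-4\right) 1\right)\right) \left(-46 - 96\right) = \left(40 + 4 \left(-4\right) + 0 + 0 \left(-4\right)\right) \left(-142\right) = \left(40 - 16 + 0 + 0\right) \left(-142\right) = 24 \left(-142\right) = -3408$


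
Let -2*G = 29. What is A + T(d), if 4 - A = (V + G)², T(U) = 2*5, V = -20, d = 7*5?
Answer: -4705/4 ≈ -1176.3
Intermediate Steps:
d = 35
G = -29/2 (G = -½*29 = -29/2 ≈ -14.500)
T(U) = 10
A = -4745/4 (A = 4 - (-20 - 29/2)² = 4 - (-69/2)² = 4 - 1*4761/4 = 4 - 4761/4 = -4745/4 ≈ -1186.3)
A + T(d) = -4745/4 + 10 = -4705/4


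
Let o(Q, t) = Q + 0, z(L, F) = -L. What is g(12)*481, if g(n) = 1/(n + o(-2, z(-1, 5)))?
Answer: 481/10 ≈ 48.100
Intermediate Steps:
o(Q, t) = Q
g(n) = 1/(-2 + n) (g(n) = 1/(n - 2) = 1/(-2 + n))
g(12)*481 = 481/(-2 + 12) = 481/10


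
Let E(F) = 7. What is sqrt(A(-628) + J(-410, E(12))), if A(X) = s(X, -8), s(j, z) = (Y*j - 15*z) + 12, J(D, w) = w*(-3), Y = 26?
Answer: I*sqrt(16217) ≈ 127.35*I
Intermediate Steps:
J(D, w) = -3*w
s(j, z) = 12 - 15*z + 26*j (s(j, z) = (26*j - 15*z) + 12 = (-15*z + 26*j) + 12 = 12 - 15*z + 26*j)
A(X) = 132 + 26*X (A(X) = 12 - 15*(-8) + 26*X = 12 + 120 + 26*X = 132 + 26*X)
sqrt(A(-628) + J(-410, E(12))) = sqrt((132 + 26*(-628)) - 3*7) = sqrt((132 - 16328) - 21) = sqrt(-16196 - 21) = sqrt(-16217) = I*sqrt(16217)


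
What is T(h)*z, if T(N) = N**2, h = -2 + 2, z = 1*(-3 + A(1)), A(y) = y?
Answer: 0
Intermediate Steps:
z = -2 (z = 1*(-3 + 1) = 1*(-2) = -2)
h = 0
T(h)*z = 0**2*(-2) = 0*(-2) = 0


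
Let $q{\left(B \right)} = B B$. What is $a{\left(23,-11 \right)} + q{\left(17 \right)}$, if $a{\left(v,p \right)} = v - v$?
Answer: $289$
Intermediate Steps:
$a{\left(v,p \right)} = 0$
$q{\left(B \right)} = B^{2}$
$a{\left(23,-11 \right)} + q{\left(17 \right)} = 0 + 17^{2} = 0 + 289 = 289$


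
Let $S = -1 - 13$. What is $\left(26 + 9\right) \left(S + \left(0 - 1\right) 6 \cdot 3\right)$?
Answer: $-1120$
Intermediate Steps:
$S = -14$ ($S = -1 - 13 = -14$)
$\left(26 + 9\right) \left(S + \left(0 - 1\right) 6 \cdot 3\right) = \left(26 + 9\right) \left(-14 + \left(0 - 1\right) 6 \cdot 3\right) = 35 \left(-14 + \left(-1\right) 6 \cdot 3\right) = 35 \left(-14 - 18\right) = 35 \left(-32\right) = -1120$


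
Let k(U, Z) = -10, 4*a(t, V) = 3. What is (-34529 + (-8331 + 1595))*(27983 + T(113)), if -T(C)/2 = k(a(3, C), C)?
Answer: -1155543795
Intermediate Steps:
a(t, V) = ¾ (a(t, V) = (¼)*3 = ¾)
T(C) = 20 (T(C) = -2*(-10) = 20)
(-34529 + (-8331 + 1595))*(27983 + T(113)) = (-34529 + (-8331 + 1595))*(27983 + 20) = (-34529 - 6736)*28003 = -41265*28003 = -1155543795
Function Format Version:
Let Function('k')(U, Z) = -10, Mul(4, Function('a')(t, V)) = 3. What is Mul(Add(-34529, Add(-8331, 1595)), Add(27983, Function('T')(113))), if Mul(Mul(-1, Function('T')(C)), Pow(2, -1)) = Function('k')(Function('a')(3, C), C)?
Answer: -1155543795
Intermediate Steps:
Function('a')(t, V) = Rational(3, 4) (Function('a')(t, V) = Mul(Rational(1, 4), 3) = Rational(3, 4))
Function('T')(C) = 20 (Function('T')(C) = Mul(-2, -10) = 20)
Mul(Add(-34529, Add(-8331, 1595)), Add(27983, Function('T')(113))) = Mul(Add(-34529, Add(-8331, 1595)), Add(27983, 20)) = Mul(Add(-34529, -6736), 28003) = Mul(-41265, 28003) = -1155543795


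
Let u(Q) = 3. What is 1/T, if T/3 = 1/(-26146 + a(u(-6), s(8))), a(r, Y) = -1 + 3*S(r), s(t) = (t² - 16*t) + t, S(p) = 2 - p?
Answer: -26150/3 ≈ -8716.7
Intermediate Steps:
s(t) = t² - 15*t
a(r, Y) = 5 - 3*r (a(r, Y) = -1 + 3*(2 - r) = -1 + (6 - 3*r) = 5 - 3*r)
T = -3/26150 (T = 3/(-26146 + (5 - 3*3)) = 3/(-26146 + (5 - 9)) = 3/(-26146 - 4) = 3/(-26150) = 3*(-1/26150) = -3/26150 ≈ -0.00011472)
1/T = 1/(-3/26150) = -26150/3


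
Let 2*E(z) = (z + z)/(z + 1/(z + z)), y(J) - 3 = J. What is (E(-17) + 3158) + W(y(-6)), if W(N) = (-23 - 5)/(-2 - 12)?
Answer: 1830218/579 ≈ 3161.0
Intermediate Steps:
y(J) = 3 + J
E(z) = z/(z + 1/(2*z)) (E(z) = ((z + z)/(z + 1/(z + z)))/2 = ((2*z)/(z + 1/(2*z)))/2 = (2*z/(z + 1/(2*z)))/2 = z/(z + 1/(2*z)))
W(N) = 2 (W(N) = -28/(-14) = -28*(-1/14) = 2)
(E(-17) + 3158) + W(y(-6)) = (2*(-17)**2/(1 + 2*(-17)**2) + 3158) + 2 = (2*289/(1 + 2*289) + 3158) + 2 = (2*289/(1 + 578) + 3158) + 2 = (2*289/579 + 3158) + 2 = (2*289*(1/579) + 3158) + 2 = (578/579 + 3158) + 2 = 1829060/579 + 2 = 1830218/579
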